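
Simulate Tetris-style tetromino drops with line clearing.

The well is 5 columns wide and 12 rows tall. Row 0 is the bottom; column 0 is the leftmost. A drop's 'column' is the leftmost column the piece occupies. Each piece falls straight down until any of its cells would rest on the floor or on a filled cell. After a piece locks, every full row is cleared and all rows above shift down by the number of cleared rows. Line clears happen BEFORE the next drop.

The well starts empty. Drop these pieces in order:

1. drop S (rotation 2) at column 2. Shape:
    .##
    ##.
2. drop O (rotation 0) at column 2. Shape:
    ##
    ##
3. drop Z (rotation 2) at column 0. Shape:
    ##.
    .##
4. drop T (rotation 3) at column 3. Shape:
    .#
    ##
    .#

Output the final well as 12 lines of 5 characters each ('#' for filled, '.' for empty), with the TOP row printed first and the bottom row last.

Drop 1: S rot2 at col 2 lands with bottom-row=0; cleared 0 line(s) (total 0); column heights now [0 0 1 2 2], max=2
Drop 2: O rot0 at col 2 lands with bottom-row=2; cleared 0 line(s) (total 0); column heights now [0 0 4 4 2], max=4
Drop 3: Z rot2 at col 0 lands with bottom-row=4; cleared 0 line(s) (total 0); column heights now [6 6 5 4 2], max=6
Drop 4: T rot3 at col 3 lands with bottom-row=3; cleared 0 line(s) (total 0); column heights now [6 6 5 5 6], max=6

Answer: .....
.....
.....
.....
.....
.....
##..#
.####
..###
..##.
...##
..##.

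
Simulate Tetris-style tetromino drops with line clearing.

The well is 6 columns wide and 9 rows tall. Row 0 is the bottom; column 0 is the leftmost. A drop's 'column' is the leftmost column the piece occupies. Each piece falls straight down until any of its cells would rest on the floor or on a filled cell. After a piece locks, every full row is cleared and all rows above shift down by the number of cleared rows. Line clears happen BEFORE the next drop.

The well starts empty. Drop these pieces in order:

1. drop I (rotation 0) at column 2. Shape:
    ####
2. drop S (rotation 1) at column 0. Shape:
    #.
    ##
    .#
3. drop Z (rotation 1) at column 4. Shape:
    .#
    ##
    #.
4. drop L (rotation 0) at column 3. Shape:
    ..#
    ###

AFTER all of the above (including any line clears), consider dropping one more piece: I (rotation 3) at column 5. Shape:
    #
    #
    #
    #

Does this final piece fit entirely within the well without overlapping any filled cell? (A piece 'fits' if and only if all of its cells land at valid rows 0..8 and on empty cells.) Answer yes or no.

Answer: no

Derivation:
Drop 1: I rot0 at col 2 lands with bottom-row=0; cleared 0 line(s) (total 0); column heights now [0 0 1 1 1 1], max=1
Drop 2: S rot1 at col 0 lands with bottom-row=0; cleared 0 line(s) (total 0); column heights now [3 2 1 1 1 1], max=3
Drop 3: Z rot1 at col 4 lands with bottom-row=1; cleared 0 line(s) (total 0); column heights now [3 2 1 1 3 4], max=4
Drop 4: L rot0 at col 3 lands with bottom-row=4; cleared 0 line(s) (total 0); column heights now [3 2 1 5 5 6], max=6
Test piece I rot3 at col 5 (width 1): heights before test = [3 2 1 5 5 6]; fits = False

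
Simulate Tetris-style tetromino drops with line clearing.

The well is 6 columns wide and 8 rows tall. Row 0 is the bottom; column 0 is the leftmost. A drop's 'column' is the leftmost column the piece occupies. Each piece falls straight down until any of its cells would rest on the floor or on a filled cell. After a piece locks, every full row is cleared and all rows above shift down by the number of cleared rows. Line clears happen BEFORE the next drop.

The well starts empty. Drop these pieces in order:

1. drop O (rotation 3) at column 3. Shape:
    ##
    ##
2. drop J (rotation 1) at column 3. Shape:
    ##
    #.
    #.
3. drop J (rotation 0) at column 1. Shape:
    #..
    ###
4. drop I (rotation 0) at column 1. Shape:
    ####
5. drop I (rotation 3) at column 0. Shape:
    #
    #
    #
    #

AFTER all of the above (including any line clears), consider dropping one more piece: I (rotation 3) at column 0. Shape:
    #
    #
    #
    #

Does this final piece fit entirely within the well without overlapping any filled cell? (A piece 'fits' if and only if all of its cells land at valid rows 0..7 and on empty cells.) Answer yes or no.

Answer: yes

Derivation:
Drop 1: O rot3 at col 3 lands with bottom-row=0; cleared 0 line(s) (total 0); column heights now [0 0 0 2 2 0], max=2
Drop 2: J rot1 at col 3 lands with bottom-row=2; cleared 0 line(s) (total 0); column heights now [0 0 0 5 5 0], max=5
Drop 3: J rot0 at col 1 lands with bottom-row=5; cleared 0 line(s) (total 0); column heights now [0 7 6 6 5 0], max=7
Drop 4: I rot0 at col 1 lands with bottom-row=7; cleared 0 line(s) (total 0); column heights now [0 8 8 8 8 0], max=8
Drop 5: I rot3 at col 0 lands with bottom-row=0; cleared 0 line(s) (total 0); column heights now [4 8 8 8 8 0], max=8
Test piece I rot3 at col 0 (width 1): heights before test = [4 8 8 8 8 0]; fits = True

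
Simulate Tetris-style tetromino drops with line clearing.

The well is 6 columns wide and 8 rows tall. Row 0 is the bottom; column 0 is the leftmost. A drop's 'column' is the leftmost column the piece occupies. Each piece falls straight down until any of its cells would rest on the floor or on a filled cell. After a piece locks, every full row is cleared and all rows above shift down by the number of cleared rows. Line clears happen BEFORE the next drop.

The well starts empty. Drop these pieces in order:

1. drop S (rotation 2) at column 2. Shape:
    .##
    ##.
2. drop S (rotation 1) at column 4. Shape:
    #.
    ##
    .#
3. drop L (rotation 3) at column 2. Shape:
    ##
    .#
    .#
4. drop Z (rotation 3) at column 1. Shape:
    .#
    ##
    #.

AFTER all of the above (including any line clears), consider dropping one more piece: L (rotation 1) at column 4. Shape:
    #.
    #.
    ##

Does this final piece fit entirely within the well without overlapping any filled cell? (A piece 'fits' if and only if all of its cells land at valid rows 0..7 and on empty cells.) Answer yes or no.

Answer: yes

Derivation:
Drop 1: S rot2 at col 2 lands with bottom-row=0; cleared 0 line(s) (total 0); column heights now [0 0 1 2 2 0], max=2
Drop 2: S rot1 at col 4 lands with bottom-row=1; cleared 0 line(s) (total 0); column heights now [0 0 1 2 4 3], max=4
Drop 3: L rot3 at col 2 lands with bottom-row=2; cleared 0 line(s) (total 0); column heights now [0 0 5 5 4 3], max=5
Drop 4: Z rot3 at col 1 lands with bottom-row=4; cleared 0 line(s) (total 0); column heights now [0 6 7 5 4 3], max=7
Test piece L rot1 at col 4 (width 2): heights before test = [0 6 7 5 4 3]; fits = True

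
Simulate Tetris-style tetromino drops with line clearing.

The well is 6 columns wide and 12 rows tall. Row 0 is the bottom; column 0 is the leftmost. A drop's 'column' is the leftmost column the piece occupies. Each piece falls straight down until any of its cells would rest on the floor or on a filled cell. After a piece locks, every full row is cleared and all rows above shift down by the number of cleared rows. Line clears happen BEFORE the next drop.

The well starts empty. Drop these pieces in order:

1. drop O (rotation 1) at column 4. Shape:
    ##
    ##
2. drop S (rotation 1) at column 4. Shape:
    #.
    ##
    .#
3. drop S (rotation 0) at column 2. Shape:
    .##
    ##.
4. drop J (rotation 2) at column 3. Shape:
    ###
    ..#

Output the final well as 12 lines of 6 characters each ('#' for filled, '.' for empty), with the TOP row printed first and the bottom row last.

Answer: ......
......
......
......
......
...###
...###
..###.
....##
.....#
....##
....##

Derivation:
Drop 1: O rot1 at col 4 lands with bottom-row=0; cleared 0 line(s) (total 0); column heights now [0 0 0 0 2 2], max=2
Drop 2: S rot1 at col 4 lands with bottom-row=2; cleared 0 line(s) (total 0); column heights now [0 0 0 0 5 4], max=5
Drop 3: S rot0 at col 2 lands with bottom-row=4; cleared 0 line(s) (total 0); column heights now [0 0 5 6 6 4], max=6
Drop 4: J rot2 at col 3 lands with bottom-row=5; cleared 0 line(s) (total 0); column heights now [0 0 5 7 7 7], max=7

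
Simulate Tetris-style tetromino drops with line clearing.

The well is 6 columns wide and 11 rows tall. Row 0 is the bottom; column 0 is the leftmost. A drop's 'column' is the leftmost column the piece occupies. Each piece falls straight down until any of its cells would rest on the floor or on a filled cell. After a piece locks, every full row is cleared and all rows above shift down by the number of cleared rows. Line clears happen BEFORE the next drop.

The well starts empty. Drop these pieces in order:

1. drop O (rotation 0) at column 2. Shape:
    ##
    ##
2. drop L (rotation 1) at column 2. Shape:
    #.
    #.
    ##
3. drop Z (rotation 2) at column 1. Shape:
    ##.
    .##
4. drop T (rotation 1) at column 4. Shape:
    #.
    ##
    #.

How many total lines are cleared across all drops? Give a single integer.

Answer: 0

Derivation:
Drop 1: O rot0 at col 2 lands with bottom-row=0; cleared 0 line(s) (total 0); column heights now [0 0 2 2 0 0], max=2
Drop 2: L rot1 at col 2 lands with bottom-row=2; cleared 0 line(s) (total 0); column heights now [0 0 5 3 0 0], max=5
Drop 3: Z rot2 at col 1 lands with bottom-row=5; cleared 0 line(s) (total 0); column heights now [0 7 7 6 0 0], max=7
Drop 4: T rot1 at col 4 lands with bottom-row=0; cleared 0 line(s) (total 0); column heights now [0 7 7 6 3 2], max=7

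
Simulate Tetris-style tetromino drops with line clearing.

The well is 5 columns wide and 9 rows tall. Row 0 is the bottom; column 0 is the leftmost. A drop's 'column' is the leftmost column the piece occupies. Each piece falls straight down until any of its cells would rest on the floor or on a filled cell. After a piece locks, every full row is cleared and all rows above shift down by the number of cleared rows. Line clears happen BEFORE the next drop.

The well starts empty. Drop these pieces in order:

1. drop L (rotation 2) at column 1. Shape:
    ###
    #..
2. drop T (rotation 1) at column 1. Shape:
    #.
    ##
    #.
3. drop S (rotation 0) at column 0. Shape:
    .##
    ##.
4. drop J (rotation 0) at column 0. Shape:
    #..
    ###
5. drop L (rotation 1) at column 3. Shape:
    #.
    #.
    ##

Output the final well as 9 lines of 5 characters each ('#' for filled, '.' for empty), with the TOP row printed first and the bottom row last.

Answer: #....
###..
.##..
##...
.#.#.
.###.
.#.##
.###.
.#...

Derivation:
Drop 1: L rot2 at col 1 lands with bottom-row=0; cleared 0 line(s) (total 0); column heights now [0 2 2 2 0], max=2
Drop 2: T rot1 at col 1 lands with bottom-row=2; cleared 0 line(s) (total 0); column heights now [0 5 4 2 0], max=5
Drop 3: S rot0 at col 0 lands with bottom-row=5; cleared 0 line(s) (total 0); column heights now [6 7 7 2 0], max=7
Drop 4: J rot0 at col 0 lands with bottom-row=7; cleared 0 line(s) (total 0); column heights now [9 8 8 2 0], max=9
Drop 5: L rot1 at col 3 lands with bottom-row=2; cleared 0 line(s) (total 0); column heights now [9 8 8 5 3], max=9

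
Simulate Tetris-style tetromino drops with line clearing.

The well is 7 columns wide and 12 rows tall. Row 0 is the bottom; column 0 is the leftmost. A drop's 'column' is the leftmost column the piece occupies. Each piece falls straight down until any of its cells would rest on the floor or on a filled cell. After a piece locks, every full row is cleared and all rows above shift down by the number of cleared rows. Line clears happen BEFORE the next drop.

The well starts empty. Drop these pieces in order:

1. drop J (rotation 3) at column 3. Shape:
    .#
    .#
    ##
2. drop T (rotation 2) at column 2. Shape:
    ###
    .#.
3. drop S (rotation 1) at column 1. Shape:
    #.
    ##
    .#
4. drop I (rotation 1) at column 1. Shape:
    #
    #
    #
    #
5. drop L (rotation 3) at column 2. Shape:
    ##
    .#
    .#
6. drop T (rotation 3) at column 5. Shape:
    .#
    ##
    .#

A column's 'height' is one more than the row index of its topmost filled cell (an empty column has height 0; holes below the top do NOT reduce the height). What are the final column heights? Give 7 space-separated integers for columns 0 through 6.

Answer: 0 11 7 7 4 2 3

Derivation:
Drop 1: J rot3 at col 3 lands with bottom-row=0; cleared 0 line(s) (total 0); column heights now [0 0 0 1 3 0 0], max=3
Drop 2: T rot2 at col 2 lands with bottom-row=2; cleared 0 line(s) (total 0); column heights now [0 0 4 4 4 0 0], max=4
Drop 3: S rot1 at col 1 lands with bottom-row=4; cleared 0 line(s) (total 0); column heights now [0 7 6 4 4 0 0], max=7
Drop 4: I rot1 at col 1 lands with bottom-row=7; cleared 0 line(s) (total 0); column heights now [0 11 6 4 4 0 0], max=11
Drop 5: L rot3 at col 2 lands with bottom-row=4; cleared 0 line(s) (total 0); column heights now [0 11 7 7 4 0 0], max=11
Drop 6: T rot3 at col 5 lands with bottom-row=0; cleared 0 line(s) (total 0); column heights now [0 11 7 7 4 2 3], max=11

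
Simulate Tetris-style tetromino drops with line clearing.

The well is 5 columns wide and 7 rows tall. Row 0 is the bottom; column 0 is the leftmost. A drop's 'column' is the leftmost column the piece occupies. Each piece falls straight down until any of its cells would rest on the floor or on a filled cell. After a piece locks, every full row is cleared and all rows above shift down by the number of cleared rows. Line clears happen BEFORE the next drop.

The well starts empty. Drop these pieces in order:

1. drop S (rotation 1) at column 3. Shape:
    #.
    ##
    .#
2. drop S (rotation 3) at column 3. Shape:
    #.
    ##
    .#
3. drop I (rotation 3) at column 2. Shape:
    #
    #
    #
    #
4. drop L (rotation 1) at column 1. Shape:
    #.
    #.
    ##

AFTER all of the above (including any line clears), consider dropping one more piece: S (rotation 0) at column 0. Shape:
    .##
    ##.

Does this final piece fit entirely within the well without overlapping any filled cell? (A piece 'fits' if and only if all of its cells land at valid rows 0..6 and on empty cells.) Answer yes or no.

Drop 1: S rot1 at col 3 lands with bottom-row=0; cleared 0 line(s) (total 0); column heights now [0 0 0 3 2], max=3
Drop 2: S rot3 at col 3 lands with bottom-row=2; cleared 0 line(s) (total 0); column heights now [0 0 0 5 4], max=5
Drop 3: I rot3 at col 2 lands with bottom-row=0; cleared 0 line(s) (total 0); column heights now [0 0 4 5 4], max=5
Drop 4: L rot1 at col 1 lands with bottom-row=4; cleared 0 line(s) (total 0); column heights now [0 7 5 5 4], max=7
Test piece S rot0 at col 0 (width 3): heights before test = [0 7 5 5 4]; fits = False

Answer: no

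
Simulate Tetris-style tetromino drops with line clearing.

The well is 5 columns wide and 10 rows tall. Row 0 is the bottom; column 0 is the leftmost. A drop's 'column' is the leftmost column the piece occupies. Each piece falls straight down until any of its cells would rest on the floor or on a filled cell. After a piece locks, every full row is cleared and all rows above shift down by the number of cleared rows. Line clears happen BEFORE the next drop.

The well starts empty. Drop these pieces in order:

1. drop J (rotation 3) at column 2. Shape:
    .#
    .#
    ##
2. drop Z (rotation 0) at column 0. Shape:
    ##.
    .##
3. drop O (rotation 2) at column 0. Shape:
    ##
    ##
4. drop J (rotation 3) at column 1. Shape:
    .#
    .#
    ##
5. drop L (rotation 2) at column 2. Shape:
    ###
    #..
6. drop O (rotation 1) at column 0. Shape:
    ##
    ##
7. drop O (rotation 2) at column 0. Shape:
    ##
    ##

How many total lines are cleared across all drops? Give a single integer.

Answer: 1

Derivation:
Drop 1: J rot3 at col 2 lands with bottom-row=0; cleared 0 line(s) (total 0); column heights now [0 0 1 3 0], max=3
Drop 2: Z rot0 at col 0 lands with bottom-row=1; cleared 0 line(s) (total 0); column heights now [3 3 2 3 0], max=3
Drop 3: O rot2 at col 0 lands with bottom-row=3; cleared 0 line(s) (total 0); column heights now [5 5 2 3 0], max=5
Drop 4: J rot3 at col 1 lands with bottom-row=5; cleared 0 line(s) (total 0); column heights now [5 6 8 3 0], max=8
Drop 5: L rot2 at col 2 lands with bottom-row=8; cleared 0 line(s) (total 0); column heights now [5 6 10 10 10], max=10
Drop 6: O rot1 at col 0 lands with bottom-row=6; cleared 0 line(s) (total 0); column heights now [8 8 10 10 10], max=10
Drop 7: O rot2 at col 0 lands with bottom-row=8; cleared 1 line(s) (total 1); column heights now [9 9 9 3 0], max=9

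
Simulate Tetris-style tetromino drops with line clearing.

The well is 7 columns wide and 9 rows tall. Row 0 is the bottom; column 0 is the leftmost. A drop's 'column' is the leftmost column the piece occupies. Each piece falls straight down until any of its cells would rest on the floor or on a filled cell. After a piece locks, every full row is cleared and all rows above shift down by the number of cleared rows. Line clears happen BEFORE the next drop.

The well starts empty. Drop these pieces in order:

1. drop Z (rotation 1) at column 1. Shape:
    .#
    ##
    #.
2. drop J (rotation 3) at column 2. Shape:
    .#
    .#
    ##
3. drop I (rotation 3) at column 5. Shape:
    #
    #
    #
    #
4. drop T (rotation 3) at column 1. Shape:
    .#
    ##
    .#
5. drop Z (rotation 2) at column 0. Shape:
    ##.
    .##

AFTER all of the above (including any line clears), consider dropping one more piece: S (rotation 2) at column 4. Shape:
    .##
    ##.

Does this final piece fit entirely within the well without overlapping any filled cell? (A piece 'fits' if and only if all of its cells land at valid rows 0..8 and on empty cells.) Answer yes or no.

Answer: yes

Derivation:
Drop 1: Z rot1 at col 1 lands with bottom-row=0; cleared 0 line(s) (total 0); column heights now [0 2 3 0 0 0 0], max=3
Drop 2: J rot3 at col 2 lands with bottom-row=3; cleared 0 line(s) (total 0); column heights now [0 2 4 6 0 0 0], max=6
Drop 3: I rot3 at col 5 lands with bottom-row=0; cleared 0 line(s) (total 0); column heights now [0 2 4 6 0 4 0], max=6
Drop 4: T rot3 at col 1 lands with bottom-row=4; cleared 0 line(s) (total 0); column heights now [0 6 7 6 0 4 0], max=7
Drop 5: Z rot2 at col 0 lands with bottom-row=7; cleared 0 line(s) (total 0); column heights now [9 9 8 6 0 4 0], max=9
Test piece S rot2 at col 4 (width 3): heights before test = [9 9 8 6 0 4 0]; fits = True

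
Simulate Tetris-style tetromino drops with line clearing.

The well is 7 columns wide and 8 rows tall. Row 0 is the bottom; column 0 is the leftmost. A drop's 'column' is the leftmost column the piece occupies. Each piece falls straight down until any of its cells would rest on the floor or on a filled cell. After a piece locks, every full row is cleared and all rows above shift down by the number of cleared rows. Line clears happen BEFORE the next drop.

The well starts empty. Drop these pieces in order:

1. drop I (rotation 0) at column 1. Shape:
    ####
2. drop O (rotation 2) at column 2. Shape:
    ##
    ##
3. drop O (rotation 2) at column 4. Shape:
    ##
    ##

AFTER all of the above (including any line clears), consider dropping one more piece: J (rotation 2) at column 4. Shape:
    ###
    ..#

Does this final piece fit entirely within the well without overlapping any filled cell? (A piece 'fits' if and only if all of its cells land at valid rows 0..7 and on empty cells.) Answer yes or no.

Answer: yes

Derivation:
Drop 1: I rot0 at col 1 lands with bottom-row=0; cleared 0 line(s) (total 0); column heights now [0 1 1 1 1 0 0], max=1
Drop 2: O rot2 at col 2 lands with bottom-row=1; cleared 0 line(s) (total 0); column heights now [0 1 3 3 1 0 0], max=3
Drop 3: O rot2 at col 4 lands with bottom-row=1; cleared 0 line(s) (total 0); column heights now [0 1 3 3 3 3 0], max=3
Test piece J rot2 at col 4 (width 3): heights before test = [0 1 3 3 3 3 0]; fits = True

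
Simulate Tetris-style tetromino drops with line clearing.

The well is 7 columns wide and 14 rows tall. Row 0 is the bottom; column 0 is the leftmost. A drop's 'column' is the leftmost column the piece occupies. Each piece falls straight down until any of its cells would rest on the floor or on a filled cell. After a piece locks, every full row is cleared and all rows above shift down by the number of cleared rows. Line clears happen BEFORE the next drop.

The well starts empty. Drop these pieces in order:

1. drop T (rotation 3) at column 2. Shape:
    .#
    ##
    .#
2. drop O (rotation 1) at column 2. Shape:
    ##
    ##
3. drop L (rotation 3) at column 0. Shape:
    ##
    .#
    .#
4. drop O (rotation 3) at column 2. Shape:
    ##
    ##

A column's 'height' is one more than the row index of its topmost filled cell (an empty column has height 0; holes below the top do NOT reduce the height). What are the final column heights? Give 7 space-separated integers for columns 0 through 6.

Answer: 3 3 7 7 0 0 0

Derivation:
Drop 1: T rot3 at col 2 lands with bottom-row=0; cleared 0 line(s) (total 0); column heights now [0 0 2 3 0 0 0], max=3
Drop 2: O rot1 at col 2 lands with bottom-row=3; cleared 0 line(s) (total 0); column heights now [0 0 5 5 0 0 0], max=5
Drop 3: L rot3 at col 0 lands with bottom-row=0; cleared 0 line(s) (total 0); column heights now [3 3 5 5 0 0 0], max=5
Drop 4: O rot3 at col 2 lands with bottom-row=5; cleared 0 line(s) (total 0); column heights now [3 3 7 7 0 0 0], max=7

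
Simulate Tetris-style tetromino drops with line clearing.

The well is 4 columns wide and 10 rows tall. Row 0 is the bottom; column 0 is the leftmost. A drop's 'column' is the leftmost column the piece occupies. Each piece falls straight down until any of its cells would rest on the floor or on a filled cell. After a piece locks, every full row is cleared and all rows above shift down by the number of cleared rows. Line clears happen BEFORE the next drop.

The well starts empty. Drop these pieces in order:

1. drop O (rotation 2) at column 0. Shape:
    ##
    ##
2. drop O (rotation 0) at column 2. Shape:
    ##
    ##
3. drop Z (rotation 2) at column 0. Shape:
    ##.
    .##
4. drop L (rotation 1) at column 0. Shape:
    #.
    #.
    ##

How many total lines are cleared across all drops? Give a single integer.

Drop 1: O rot2 at col 0 lands with bottom-row=0; cleared 0 line(s) (total 0); column heights now [2 2 0 0], max=2
Drop 2: O rot0 at col 2 lands with bottom-row=0; cleared 2 line(s) (total 2); column heights now [0 0 0 0], max=0
Drop 3: Z rot2 at col 0 lands with bottom-row=0; cleared 0 line(s) (total 2); column heights now [2 2 1 0], max=2
Drop 4: L rot1 at col 0 lands with bottom-row=2; cleared 0 line(s) (total 2); column heights now [5 3 1 0], max=5

Answer: 2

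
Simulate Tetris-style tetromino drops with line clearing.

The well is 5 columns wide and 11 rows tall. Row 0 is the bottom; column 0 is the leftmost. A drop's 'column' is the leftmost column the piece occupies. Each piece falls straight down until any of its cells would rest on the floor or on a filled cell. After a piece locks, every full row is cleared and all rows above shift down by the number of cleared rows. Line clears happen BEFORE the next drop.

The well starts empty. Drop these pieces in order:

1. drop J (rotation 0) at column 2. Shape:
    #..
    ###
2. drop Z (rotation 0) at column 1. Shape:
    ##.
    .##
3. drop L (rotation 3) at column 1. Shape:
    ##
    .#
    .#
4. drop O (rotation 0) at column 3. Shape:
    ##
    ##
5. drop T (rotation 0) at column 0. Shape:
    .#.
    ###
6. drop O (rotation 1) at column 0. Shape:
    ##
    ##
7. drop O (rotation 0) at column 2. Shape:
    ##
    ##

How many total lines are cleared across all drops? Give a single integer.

Answer: 0

Derivation:
Drop 1: J rot0 at col 2 lands with bottom-row=0; cleared 0 line(s) (total 0); column heights now [0 0 2 1 1], max=2
Drop 2: Z rot0 at col 1 lands with bottom-row=2; cleared 0 line(s) (total 0); column heights now [0 4 4 3 1], max=4
Drop 3: L rot3 at col 1 lands with bottom-row=4; cleared 0 line(s) (total 0); column heights now [0 7 7 3 1], max=7
Drop 4: O rot0 at col 3 lands with bottom-row=3; cleared 0 line(s) (total 0); column heights now [0 7 7 5 5], max=7
Drop 5: T rot0 at col 0 lands with bottom-row=7; cleared 0 line(s) (total 0); column heights now [8 9 8 5 5], max=9
Drop 6: O rot1 at col 0 lands with bottom-row=9; cleared 0 line(s) (total 0); column heights now [11 11 8 5 5], max=11
Drop 7: O rot0 at col 2 lands with bottom-row=8; cleared 0 line(s) (total 0); column heights now [11 11 10 10 5], max=11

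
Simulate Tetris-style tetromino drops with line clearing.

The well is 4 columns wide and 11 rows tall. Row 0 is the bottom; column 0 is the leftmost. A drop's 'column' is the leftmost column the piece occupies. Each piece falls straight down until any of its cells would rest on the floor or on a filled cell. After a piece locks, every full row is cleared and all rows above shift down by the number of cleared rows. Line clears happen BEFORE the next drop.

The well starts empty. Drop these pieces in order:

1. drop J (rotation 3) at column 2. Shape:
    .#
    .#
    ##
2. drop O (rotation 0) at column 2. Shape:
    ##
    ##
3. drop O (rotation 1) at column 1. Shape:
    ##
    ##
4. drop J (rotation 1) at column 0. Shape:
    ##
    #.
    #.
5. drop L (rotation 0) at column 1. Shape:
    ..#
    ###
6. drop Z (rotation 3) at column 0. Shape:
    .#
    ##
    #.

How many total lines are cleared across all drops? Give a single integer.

Answer: 1

Derivation:
Drop 1: J rot3 at col 2 lands with bottom-row=0; cleared 0 line(s) (total 0); column heights now [0 0 1 3], max=3
Drop 2: O rot0 at col 2 lands with bottom-row=3; cleared 0 line(s) (total 0); column heights now [0 0 5 5], max=5
Drop 3: O rot1 at col 1 lands with bottom-row=5; cleared 0 line(s) (total 0); column heights now [0 7 7 5], max=7
Drop 4: J rot1 at col 0 lands with bottom-row=5; cleared 0 line(s) (total 0); column heights now [8 8 7 5], max=8
Drop 5: L rot0 at col 1 lands with bottom-row=8; cleared 0 line(s) (total 0); column heights now [8 9 9 10], max=10
Drop 6: Z rot3 at col 0 lands with bottom-row=8; cleared 1 line(s) (total 1); column heights now [9 10 7 9], max=10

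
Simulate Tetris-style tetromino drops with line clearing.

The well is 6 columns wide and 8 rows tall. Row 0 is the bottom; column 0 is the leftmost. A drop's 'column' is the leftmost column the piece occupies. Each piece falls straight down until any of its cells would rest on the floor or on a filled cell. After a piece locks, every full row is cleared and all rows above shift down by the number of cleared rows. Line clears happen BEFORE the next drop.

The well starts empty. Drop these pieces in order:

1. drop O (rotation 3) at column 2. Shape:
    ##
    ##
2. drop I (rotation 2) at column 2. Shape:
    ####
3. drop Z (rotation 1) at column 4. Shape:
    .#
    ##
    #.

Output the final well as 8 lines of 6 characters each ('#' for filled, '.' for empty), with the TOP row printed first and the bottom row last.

Drop 1: O rot3 at col 2 lands with bottom-row=0; cleared 0 line(s) (total 0); column heights now [0 0 2 2 0 0], max=2
Drop 2: I rot2 at col 2 lands with bottom-row=2; cleared 0 line(s) (total 0); column heights now [0 0 3 3 3 3], max=3
Drop 3: Z rot1 at col 4 lands with bottom-row=3; cleared 0 line(s) (total 0); column heights now [0 0 3 3 5 6], max=6

Answer: ......
......
.....#
....##
....#.
..####
..##..
..##..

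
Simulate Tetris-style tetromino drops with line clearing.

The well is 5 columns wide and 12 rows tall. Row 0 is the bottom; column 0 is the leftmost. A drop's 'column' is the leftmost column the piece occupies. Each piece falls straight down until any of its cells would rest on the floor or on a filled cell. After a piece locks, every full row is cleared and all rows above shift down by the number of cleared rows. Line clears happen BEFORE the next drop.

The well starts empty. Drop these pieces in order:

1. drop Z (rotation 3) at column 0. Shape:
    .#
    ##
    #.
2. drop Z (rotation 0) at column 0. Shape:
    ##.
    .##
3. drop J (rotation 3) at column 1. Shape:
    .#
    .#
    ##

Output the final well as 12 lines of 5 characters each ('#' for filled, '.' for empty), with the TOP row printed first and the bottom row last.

Drop 1: Z rot3 at col 0 lands with bottom-row=0; cleared 0 line(s) (total 0); column heights now [2 3 0 0 0], max=3
Drop 2: Z rot0 at col 0 lands with bottom-row=3; cleared 0 line(s) (total 0); column heights now [5 5 4 0 0], max=5
Drop 3: J rot3 at col 1 lands with bottom-row=5; cleared 0 line(s) (total 0); column heights now [5 6 8 0 0], max=8

Answer: .....
.....
.....
.....
..#..
..#..
.##..
##...
.##..
.#...
##...
#....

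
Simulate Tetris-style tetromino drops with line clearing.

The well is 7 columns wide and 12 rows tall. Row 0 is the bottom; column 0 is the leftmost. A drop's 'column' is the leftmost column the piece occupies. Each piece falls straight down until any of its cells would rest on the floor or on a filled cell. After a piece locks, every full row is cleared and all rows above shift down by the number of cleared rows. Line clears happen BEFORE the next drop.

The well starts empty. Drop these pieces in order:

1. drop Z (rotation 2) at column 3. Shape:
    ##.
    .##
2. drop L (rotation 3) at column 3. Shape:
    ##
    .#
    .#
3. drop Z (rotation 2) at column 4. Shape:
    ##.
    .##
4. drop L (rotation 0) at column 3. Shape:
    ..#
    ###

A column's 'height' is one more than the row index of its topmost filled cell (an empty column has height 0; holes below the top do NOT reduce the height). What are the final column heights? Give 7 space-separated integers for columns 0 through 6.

Drop 1: Z rot2 at col 3 lands with bottom-row=0; cleared 0 line(s) (total 0); column heights now [0 0 0 2 2 1 0], max=2
Drop 2: L rot3 at col 3 lands with bottom-row=2; cleared 0 line(s) (total 0); column heights now [0 0 0 5 5 1 0], max=5
Drop 3: Z rot2 at col 4 lands with bottom-row=4; cleared 0 line(s) (total 0); column heights now [0 0 0 5 6 6 5], max=6
Drop 4: L rot0 at col 3 lands with bottom-row=6; cleared 0 line(s) (total 0); column heights now [0 0 0 7 7 8 5], max=8

Answer: 0 0 0 7 7 8 5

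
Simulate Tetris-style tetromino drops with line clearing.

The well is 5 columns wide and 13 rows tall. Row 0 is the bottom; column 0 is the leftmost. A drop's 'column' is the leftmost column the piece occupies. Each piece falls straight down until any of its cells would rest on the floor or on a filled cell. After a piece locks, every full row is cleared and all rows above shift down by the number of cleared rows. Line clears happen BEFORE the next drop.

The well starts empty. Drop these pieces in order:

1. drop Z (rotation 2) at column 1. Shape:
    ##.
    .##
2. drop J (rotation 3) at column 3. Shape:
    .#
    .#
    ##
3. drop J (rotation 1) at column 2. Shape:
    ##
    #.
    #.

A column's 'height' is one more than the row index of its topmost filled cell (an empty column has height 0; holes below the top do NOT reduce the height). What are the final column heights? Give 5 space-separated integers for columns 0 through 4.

Drop 1: Z rot2 at col 1 lands with bottom-row=0; cleared 0 line(s) (total 0); column heights now [0 2 2 1 0], max=2
Drop 2: J rot3 at col 3 lands with bottom-row=1; cleared 0 line(s) (total 0); column heights now [0 2 2 2 4], max=4
Drop 3: J rot1 at col 2 lands with bottom-row=2; cleared 0 line(s) (total 0); column heights now [0 2 5 5 4], max=5

Answer: 0 2 5 5 4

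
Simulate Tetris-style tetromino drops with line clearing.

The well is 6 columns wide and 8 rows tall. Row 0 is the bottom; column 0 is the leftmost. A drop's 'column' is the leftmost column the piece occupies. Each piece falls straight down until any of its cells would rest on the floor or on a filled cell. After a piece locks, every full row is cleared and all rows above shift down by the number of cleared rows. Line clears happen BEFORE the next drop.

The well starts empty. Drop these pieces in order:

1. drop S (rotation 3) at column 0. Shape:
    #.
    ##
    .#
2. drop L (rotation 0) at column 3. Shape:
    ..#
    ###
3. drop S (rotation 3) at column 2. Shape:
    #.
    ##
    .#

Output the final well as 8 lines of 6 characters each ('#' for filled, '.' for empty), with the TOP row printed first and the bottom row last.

Answer: ......
......
......
......
..#...
#.##..
##.#.#
.#.###

Derivation:
Drop 1: S rot3 at col 0 lands with bottom-row=0; cleared 0 line(s) (total 0); column heights now [3 2 0 0 0 0], max=3
Drop 2: L rot0 at col 3 lands with bottom-row=0; cleared 0 line(s) (total 0); column heights now [3 2 0 1 1 2], max=3
Drop 3: S rot3 at col 2 lands with bottom-row=1; cleared 0 line(s) (total 0); column heights now [3 2 4 3 1 2], max=4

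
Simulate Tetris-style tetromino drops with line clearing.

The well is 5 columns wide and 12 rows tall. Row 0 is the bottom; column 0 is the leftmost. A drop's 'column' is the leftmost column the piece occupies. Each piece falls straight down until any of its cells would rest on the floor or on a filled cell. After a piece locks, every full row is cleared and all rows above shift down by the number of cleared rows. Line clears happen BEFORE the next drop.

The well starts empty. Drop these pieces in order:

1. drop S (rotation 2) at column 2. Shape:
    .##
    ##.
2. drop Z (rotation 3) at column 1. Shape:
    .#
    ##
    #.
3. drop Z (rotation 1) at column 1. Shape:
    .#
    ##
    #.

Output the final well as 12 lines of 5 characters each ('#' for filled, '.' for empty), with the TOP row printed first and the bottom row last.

Answer: .....
.....
.....
.....
.....
.....
.....
..#..
.##..
.##..
.####
.###.

Derivation:
Drop 1: S rot2 at col 2 lands with bottom-row=0; cleared 0 line(s) (total 0); column heights now [0 0 1 2 2], max=2
Drop 2: Z rot3 at col 1 lands with bottom-row=0; cleared 0 line(s) (total 0); column heights now [0 2 3 2 2], max=3
Drop 3: Z rot1 at col 1 lands with bottom-row=2; cleared 0 line(s) (total 0); column heights now [0 4 5 2 2], max=5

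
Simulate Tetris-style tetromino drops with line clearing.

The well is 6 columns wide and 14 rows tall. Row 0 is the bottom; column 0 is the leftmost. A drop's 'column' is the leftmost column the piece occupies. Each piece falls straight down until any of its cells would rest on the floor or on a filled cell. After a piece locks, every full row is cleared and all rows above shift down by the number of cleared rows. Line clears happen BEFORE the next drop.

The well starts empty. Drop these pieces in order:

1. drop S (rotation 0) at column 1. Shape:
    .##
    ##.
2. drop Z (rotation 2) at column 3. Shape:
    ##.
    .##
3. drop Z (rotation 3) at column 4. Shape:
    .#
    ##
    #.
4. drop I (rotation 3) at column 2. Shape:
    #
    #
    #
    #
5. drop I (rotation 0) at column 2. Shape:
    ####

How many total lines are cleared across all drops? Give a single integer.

Answer: 0

Derivation:
Drop 1: S rot0 at col 1 lands with bottom-row=0; cleared 0 line(s) (total 0); column heights now [0 1 2 2 0 0], max=2
Drop 2: Z rot2 at col 3 lands with bottom-row=1; cleared 0 line(s) (total 0); column heights now [0 1 2 3 3 2], max=3
Drop 3: Z rot3 at col 4 lands with bottom-row=3; cleared 0 line(s) (total 0); column heights now [0 1 2 3 5 6], max=6
Drop 4: I rot3 at col 2 lands with bottom-row=2; cleared 0 line(s) (total 0); column heights now [0 1 6 3 5 6], max=6
Drop 5: I rot0 at col 2 lands with bottom-row=6; cleared 0 line(s) (total 0); column heights now [0 1 7 7 7 7], max=7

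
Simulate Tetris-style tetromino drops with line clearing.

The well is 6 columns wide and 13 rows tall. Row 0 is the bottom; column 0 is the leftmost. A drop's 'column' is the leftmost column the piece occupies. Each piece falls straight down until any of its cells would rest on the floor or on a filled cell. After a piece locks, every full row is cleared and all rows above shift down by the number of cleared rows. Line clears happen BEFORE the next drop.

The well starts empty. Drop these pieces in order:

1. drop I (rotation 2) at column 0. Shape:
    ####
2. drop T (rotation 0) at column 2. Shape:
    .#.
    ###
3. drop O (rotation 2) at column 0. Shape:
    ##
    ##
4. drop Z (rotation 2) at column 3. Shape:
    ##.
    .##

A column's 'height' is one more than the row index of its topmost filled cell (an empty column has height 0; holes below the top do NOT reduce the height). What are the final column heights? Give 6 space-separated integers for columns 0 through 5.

Drop 1: I rot2 at col 0 lands with bottom-row=0; cleared 0 line(s) (total 0); column heights now [1 1 1 1 0 0], max=1
Drop 2: T rot0 at col 2 lands with bottom-row=1; cleared 0 line(s) (total 0); column heights now [1 1 2 3 2 0], max=3
Drop 3: O rot2 at col 0 lands with bottom-row=1; cleared 0 line(s) (total 0); column heights now [3 3 2 3 2 0], max=3
Drop 4: Z rot2 at col 3 lands with bottom-row=2; cleared 0 line(s) (total 0); column heights now [3 3 2 4 4 3], max=4

Answer: 3 3 2 4 4 3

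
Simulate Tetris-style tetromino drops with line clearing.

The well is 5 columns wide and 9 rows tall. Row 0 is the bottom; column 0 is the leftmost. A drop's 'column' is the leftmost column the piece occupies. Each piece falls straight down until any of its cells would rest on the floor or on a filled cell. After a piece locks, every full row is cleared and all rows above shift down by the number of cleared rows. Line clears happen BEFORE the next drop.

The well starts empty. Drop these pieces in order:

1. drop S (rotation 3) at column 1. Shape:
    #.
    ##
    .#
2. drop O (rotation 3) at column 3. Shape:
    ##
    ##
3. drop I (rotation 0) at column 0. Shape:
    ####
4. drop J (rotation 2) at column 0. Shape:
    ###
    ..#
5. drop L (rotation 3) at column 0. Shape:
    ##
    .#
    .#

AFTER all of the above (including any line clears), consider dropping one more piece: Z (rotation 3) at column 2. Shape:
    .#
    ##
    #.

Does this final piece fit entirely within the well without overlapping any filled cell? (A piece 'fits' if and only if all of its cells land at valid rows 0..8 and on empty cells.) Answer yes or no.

Answer: yes

Derivation:
Drop 1: S rot3 at col 1 lands with bottom-row=0; cleared 0 line(s) (total 0); column heights now [0 3 2 0 0], max=3
Drop 2: O rot3 at col 3 lands with bottom-row=0; cleared 0 line(s) (total 0); column heights now [0 3 2 2 2], max=3
Drop 3: I rot0 at col 0 lands with bottom-row=3; cleared 0 line(s) (total 0); column heights now [4 4 4 4 2], max=4
Drop 4: J rot2 at col 0 lands with bottom-row=4; cleared 0 line(s) (total 0); column heights now [6 6 6 4 2], max=6
Drop 5: L rot3 at col 0 lands with bottom-row=6; cleared 0 line(s) (total 0); column heights now [9 9 6 4 2], max=9
Test piece Z rot3 at col 2 (width 2): heights before test = [9 9 6 4 2]; fits = True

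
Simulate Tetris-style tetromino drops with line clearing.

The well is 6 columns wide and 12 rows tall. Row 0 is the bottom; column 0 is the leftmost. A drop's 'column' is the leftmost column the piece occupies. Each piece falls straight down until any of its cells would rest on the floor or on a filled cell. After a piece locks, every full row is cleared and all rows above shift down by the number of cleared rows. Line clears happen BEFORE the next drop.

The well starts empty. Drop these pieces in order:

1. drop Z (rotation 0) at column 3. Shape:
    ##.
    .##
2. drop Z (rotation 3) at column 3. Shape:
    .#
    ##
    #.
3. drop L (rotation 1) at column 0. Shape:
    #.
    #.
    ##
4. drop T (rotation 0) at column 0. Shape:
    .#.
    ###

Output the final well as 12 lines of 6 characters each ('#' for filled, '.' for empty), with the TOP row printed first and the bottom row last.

Drop 1: Z rot0 at col 3 lands with bottom-row=0; cleared 0 line(s) (total 0); column heights now [0 0 0 2 2 1], max=2
Drop 2: Z rot3 at col 3 lands with bottom-row=2; cleared 0 line(s) (total 0); column heights now [0 0 0 4 5 1], max=5
Drop 3: L rot1 at col 0 lands with bottom-row=0; cleared 0 line(s) (total 0); column heights now [3 1 0 4 5 1], max=5
Drop 4: T rot0 at col 0 lands with bottom-row=3; cleared 0 line(s) (total 0); column heights now [4 5 4 4 5 1], max=5

Answer: ......
......
......
......
......
......
......
.#..#.
#####.
#..#..
#..##.
##..##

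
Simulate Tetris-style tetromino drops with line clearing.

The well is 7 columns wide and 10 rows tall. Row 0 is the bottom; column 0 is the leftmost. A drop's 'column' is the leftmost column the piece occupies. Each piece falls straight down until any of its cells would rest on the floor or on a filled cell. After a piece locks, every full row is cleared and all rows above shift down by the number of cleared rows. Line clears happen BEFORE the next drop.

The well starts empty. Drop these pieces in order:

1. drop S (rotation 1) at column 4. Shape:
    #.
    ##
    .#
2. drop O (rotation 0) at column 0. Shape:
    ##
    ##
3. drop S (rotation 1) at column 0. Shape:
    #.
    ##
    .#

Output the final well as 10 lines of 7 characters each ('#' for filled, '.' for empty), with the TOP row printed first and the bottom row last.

Drop 1: S rot1 at col 4 lands with bottom-row=0; cleared 0 line(s) (total 0); column heights now [0 0 0 0 3 2 0], max=3
Drop 2: O rot0 at col 0 lands with bottom-row=0; cleared 0 line(s) (total 0); column heights now [2 2 0 0 3 2 0], max=3
Drop 3: S rot1 at col 0 lands with bottom-row=2; cleared 0 line(s) (total 0); column heights now [5 4 0 0 3 2 0], max=5

Answer: .......
.......
.......
.......
.......
#......
##.....
.#..#..
##..##.
##...#.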